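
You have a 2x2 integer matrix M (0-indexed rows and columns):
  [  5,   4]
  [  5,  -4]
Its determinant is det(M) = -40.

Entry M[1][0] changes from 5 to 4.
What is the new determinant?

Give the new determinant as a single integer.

det is linear in row 1: changing M[1][0] by delta changes det by delta * cofactor(1,0).
Cofactor C_10 = (-1)^(1+0) * minor(1,0) = -4
Entry delta = 4 - 5 = -1
Det delta = -1 * -4 = 4
New det = -40 + 4 = -36

Answer: -36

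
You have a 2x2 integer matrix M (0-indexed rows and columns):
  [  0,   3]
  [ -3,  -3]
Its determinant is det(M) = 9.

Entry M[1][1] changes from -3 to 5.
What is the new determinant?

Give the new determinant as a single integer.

Answer: 9

Derivation:
det is linear in row 1: changing M[1][1] by delta changes det by delta * cofactor(1,1).
Cofactor C_11 = (-1)^(1+1) * minor(1,1) = 0
Entry delta = 5 - -3 = 8
Det delta = 8 * 0 = 0
New det = 9 + 0 = 9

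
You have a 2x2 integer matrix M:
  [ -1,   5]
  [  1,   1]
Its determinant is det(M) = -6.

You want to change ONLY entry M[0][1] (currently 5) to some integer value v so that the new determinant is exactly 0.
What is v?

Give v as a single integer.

det is linear in entry M[0][1]: det = old_det + (v - 5) * C_01
Cofactor C_01 = -1
Want det = 0: -6 + (v - 5) * -1 = 0
  (v - 5) = 6 / -1 = -6
  v = 5 + (-6) = -1

Answer: -1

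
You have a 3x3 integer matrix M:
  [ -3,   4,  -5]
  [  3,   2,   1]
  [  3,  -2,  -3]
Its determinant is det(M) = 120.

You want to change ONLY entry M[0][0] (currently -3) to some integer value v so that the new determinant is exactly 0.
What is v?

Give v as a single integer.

det is linear in entry M[0][0]: det = old_det + (v - -3) * C_00
Cofactor C_00 = -4
Want det = 0: 120 + (v - -3) * -4 = 0
  (v - -3) = -120 / -4 = 30
  v = -3 + (30) = 27

Answer: 27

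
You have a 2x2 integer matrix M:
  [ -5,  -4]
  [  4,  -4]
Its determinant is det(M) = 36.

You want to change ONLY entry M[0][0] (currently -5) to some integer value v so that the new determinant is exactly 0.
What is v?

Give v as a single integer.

det is linear in entry M[0][0]: det = old_det + (v - -5) * C_00
Cofactor C_00 = -4
Want det = 0: 36 + (v - -5) * -4 = 0
  (v - -5) = -36 / -4 = 9
  v = -5 + (9) = 4

Answer: 4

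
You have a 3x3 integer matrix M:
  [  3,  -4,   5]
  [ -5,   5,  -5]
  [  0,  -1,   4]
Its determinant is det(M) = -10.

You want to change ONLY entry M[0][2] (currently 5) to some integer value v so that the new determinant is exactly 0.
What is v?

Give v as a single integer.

Answer: 7

Derivation:
det is linear in entry M[0][2]: det = old_det + (v - 5) * C_02
Cofactor C_02 = 5
Want det = 0: -10 + (v - 5) * 5 = 0
  (v - 5) = 10 / 5 = 2
  v = 5 + (2) = 7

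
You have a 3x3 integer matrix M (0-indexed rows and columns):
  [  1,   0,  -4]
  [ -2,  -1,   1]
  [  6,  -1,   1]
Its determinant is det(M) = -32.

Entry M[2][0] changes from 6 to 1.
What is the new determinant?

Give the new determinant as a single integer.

det is linear in row 2: changing M[2][0] by delta changes det by delta * cofactor(2,0).
Cofactor C_20 = (-1)^(2+0) * minor(2,0) = -4
Entry delta = 1 - 6 = -5
Det delta = -5 * -4 = 20
New det = -32 + 20 = -12

Answer: -12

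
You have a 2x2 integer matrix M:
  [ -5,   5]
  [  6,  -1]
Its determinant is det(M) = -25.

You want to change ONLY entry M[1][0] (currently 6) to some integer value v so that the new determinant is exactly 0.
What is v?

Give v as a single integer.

Answer: 1

Derivation:
det is linear in entry M[1][0]: det = old_det + (v - 6) * C_10
Cofactor C_10 = -5
Want det = 0: -25 + (v - 6) * -5 = 0
  (v - 6) = 25 / -5 = -5
  v = 6 + (-5) = 1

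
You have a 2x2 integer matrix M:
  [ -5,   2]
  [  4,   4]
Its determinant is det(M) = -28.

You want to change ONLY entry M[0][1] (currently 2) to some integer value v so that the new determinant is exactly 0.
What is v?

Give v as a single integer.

Answer: -5

Derivation:
det is linear in entry M[0][1]: det = old_det + (v - 2) * C_01
Cofactor C_01 = -4
Want det = 0: -28 + (v - 2) * -4 = 0
  (v - 2) = 28 / -4 = -7
  v = 2 + (-7) = -5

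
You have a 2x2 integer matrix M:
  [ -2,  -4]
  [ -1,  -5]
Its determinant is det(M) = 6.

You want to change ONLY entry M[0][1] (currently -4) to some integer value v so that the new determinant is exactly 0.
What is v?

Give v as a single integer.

det is linear in entry M[0][1]: det = old_det + (v - -4) * C_01
Cofactor C_01 = 1
Want det = 0: 6 + (v - -4) * 1 = 0
  (v - -4) = -6 / 1 = -6
  v = -4 + (-6) = -10

Answer: -10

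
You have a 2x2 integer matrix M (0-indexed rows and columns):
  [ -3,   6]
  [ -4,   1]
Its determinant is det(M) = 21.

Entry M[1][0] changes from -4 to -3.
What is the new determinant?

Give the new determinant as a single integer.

Answer: 15

Derivation:
det is linear in row 1: changing M[1][0] by delta changes det by delta * cofactor(1,0).
Cofactor C_10 = (-1)^(1+0) * minor(1,0) = -6
Entry delta = -3 - -4 = 1
Det delta = 1 * -6 = -6
New det = 21 + -6 = 15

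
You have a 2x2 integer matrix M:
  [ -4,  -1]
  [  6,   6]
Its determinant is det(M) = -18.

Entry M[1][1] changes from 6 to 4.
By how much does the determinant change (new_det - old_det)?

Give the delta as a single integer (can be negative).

Answer: 8

Derivation:
Cofactor C_11 = -4
Entry delta = 4 - 6 = -2
Det delta = entry_delta * cofactor = -2 * -4 = 8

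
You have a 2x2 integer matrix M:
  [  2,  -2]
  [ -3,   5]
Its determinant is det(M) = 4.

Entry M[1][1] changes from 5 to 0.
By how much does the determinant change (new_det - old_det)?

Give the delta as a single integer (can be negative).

Answer: -10

Derivation:
Cofactor C_11 = 2
Entry delta = 0 - 5 = -5
Det delta = entry_delta * cofactor = -5 * 2 = -10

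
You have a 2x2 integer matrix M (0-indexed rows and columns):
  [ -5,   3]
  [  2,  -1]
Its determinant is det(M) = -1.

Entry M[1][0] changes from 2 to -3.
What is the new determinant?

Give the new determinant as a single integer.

Answer: 14

Derivation:
det is linear in row 1: changing M[1][0] by delta changes det by delta * cofactor(1,0).
Cofactor C_10 = (-1)^(1+0) * minor(1,0) = -3
Entry delta = -3 - 2 = -5
Det delta = -5 * -3 = 15
New det = -1 + 15 = 14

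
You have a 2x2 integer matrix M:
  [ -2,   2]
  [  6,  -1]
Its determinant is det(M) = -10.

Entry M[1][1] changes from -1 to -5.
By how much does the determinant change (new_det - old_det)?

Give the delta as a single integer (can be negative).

Answer: 8

Derivation:
Cofactor C_11 = -2
Entry delta = -5 - -1 = -4
Det delta = entry_delta * cofactor = -4 * -2 = 8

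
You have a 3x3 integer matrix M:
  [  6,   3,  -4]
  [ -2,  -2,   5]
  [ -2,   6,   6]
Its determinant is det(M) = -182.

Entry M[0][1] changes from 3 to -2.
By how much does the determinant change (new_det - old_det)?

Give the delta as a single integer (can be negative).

Cofactor C_01 = 2
Entry delta = -2 - 3 = -5
Det delta = entry_delta * cofactor = -5 * 2 = -10

Answer: -10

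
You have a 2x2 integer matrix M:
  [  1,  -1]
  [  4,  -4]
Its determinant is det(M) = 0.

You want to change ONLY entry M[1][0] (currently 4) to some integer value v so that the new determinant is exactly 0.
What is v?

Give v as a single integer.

Answer: 4

Derivation:
det is linear in entry M[1][0]: det = old_det + (v - 4) * C_10
Cofactor C_10 = 1
Want det = 0: 0 + (v - 4) * 1 = 0
  (v - 4) = 0 / 1 = 0
  v = 4 + (0) = 4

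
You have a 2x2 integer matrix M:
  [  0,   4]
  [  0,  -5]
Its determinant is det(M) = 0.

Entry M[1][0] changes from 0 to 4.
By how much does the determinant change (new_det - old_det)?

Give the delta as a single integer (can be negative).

Cofactor C_10 = -4
Entry delta = 4 - 0 = 4
Det delta = entry_delta * cofactor = 4 * -4 = -16

Answer: -16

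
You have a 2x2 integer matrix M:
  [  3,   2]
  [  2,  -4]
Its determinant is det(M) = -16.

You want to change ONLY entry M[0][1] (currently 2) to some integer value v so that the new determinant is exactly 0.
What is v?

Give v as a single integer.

det is linear in entry M[0][1]: det = old_det + (v - 2) * C_01
Cofactor C_01 = -2
Want det = 0: -16 + (v - 2) * -2 = 0
  (v - 2) = 16 / -2 = -8
  v = 2 + (-8) = -6

Answer: -6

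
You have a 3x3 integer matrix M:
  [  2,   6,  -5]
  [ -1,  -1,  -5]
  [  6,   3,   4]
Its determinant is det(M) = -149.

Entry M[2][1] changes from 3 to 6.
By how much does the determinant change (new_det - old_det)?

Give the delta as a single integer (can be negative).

Answer: 45

Derivation:
Cofactor C_21 = 15
Entry delta = 6 - 3 = 3
Det delta = entry_delta * cofactor = 3 * 15 = 45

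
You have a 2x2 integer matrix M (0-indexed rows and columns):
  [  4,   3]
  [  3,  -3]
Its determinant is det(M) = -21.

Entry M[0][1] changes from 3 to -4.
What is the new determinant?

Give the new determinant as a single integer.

det is linear in row 0: changing M[0][1] by delta changes det by delta * cofactor(0,1).
Cofactor C_01 = (-1)^(0+1) * minor(0,1) = -3
Entry delta = -4 - 3 = -7
Det delta = -7 * -3 = 21
New det = -21 + 21 = 0

Answer: 0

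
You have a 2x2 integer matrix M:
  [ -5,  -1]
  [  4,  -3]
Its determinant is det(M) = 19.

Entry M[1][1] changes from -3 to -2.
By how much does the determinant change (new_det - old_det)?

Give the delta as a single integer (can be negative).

Cofactor C_11 = -5
Entry delta = -2 - -3 = 1
Det delta = entry_delta * cofactor = 1 * -5 = -5

Answer: -5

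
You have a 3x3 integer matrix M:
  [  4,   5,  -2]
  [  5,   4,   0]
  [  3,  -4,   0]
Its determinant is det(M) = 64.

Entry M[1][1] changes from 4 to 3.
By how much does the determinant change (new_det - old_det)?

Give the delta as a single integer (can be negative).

Cofactor C_11 = 6
Entry delta = 3 - 4 = -1
Det delta = entry_delta * cofactor = -1 * 6 = -6

Answer: -6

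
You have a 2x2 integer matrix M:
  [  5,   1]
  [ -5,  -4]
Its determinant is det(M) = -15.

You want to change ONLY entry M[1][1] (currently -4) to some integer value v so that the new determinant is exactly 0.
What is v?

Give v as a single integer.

det is linear in entry M[1][1]: det = old_det + (v - -4) * C_11
Cofactor C_11 = 5
Want det = 0: -15 + (v - -4) * 5 = 0
  (v - -4) = 15 / 5 = 3
  v = -4 + (3) = -1

Answer: -1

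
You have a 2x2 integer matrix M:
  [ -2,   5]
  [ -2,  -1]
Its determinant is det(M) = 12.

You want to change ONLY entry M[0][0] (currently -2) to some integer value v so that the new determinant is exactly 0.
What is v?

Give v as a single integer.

det is linear in entry M[0][0]: det = old_det + (v - -2) * C_00
Cofactor C_00 = -1
Want det = 0: 12 + (v - -2) * -1 = 0
  (v - -2) = -12 / -1 = 12
  v = -2 + (12) = 10

Answer: 10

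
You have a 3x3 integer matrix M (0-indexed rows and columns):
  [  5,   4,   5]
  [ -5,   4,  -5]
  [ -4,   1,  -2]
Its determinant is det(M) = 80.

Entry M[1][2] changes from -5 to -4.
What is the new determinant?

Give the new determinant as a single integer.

Answer: 59

Derivation:
det is linear in row 1: changing M[1][2] by delta changes det by delta * cofactor(1,2).
Cofactor C_12 = (-1)^(1+2) * minor(1,2) = -21
Entry delta = -4 - -5 = 1
Det delta = 1 * -21 = -21
New det = 80 + -21 = 59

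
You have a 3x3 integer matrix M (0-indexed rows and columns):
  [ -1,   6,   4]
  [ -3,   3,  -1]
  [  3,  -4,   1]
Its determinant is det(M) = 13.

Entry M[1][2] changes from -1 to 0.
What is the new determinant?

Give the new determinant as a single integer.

det is linear in row 1: changing M[1][2] by delta changes det by delta * cofactor(1,2).
Cofactor C_12 = (-1)^(1+2) * minor(1,2) = 14
Entry delta = 0 - -1 = 1
Det delta = 1 * 14 = 14
New det = 13 + 14 = 27

Answer: 27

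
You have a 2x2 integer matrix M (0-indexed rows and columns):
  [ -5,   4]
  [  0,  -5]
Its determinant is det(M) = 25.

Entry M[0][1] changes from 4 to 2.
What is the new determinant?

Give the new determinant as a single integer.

det is linear in row 0: changing M[0][1] by delta changes det by delta * cofactor(0,1).
Cofactor C_01 = (-1)^(0+1) * minor(0,1) = 0
Entry delta = 2 - 4 = -2
Det delta = -2 * 0 = 0
New det = 25 + 0 = 25

Answer: 25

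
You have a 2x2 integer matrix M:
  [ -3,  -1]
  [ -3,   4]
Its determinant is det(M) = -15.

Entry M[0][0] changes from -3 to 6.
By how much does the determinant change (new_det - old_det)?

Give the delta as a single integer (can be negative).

Answer: 36

Derivation:
Cofactor C_00 = 4
Entry delta = 6 - -3 = 9
Det delta = entry_delta * cofactor = 9 * 4 = 36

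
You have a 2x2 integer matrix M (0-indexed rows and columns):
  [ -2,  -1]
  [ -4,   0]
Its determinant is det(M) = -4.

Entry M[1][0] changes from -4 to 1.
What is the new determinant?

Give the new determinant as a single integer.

Answer: 1

Derivation:
det is linear in row 1: changing M[1][0] by delta changes det by delta * cofactor(1,0).
Cofactor C_10 = (-1)^(1+0) * minor(1,0) = 1
Entry delta = 1 - -4 = 5
Det delta = 5 * 1 = 5
New det = -4 + 5 = 1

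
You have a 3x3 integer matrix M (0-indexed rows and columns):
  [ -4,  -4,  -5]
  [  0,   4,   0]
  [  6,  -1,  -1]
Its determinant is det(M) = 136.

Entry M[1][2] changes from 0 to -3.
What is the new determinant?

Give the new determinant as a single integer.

Answer: 220

Derivation:
det is linear in row 1: changing M[1][2] by delta changes det by delta * cofactor(1,2).
Cofactor C_12 = (-1)^(1+2) * minor(1,2) = -28
Entry delta = -3 - 0 = -3
Det delta = -3 * -28 = 84
New det = 136 + 84 = 220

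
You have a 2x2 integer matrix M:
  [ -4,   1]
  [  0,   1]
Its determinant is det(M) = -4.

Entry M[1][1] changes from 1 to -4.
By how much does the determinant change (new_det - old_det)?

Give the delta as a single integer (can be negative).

Answer: 20

Derivation:
Cofactor C_11 = -4
Entry delta = -4 - 1 = -5
Det delta = entry_delta * cofactor = -5 * -4 = 20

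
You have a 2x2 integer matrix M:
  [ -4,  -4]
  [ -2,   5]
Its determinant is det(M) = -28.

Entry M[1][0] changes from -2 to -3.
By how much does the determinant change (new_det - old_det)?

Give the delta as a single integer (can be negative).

Cofactor C_10 = 4
Entry delta = -3 - -2 = -1
Det delta = entry_delta * cofactor = -1 * 4 = -4

Answer: -4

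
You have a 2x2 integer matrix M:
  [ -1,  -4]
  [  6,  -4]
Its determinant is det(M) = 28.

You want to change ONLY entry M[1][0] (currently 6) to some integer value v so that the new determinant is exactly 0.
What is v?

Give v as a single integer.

Answer: -1

Derivation:
det is linear in entry M[1][0]: det = old_det + (v - 6) * C_10
Cofactor C_10 = 4
Want det = 0: 28 + (v - 6) * 4 = 0
  (v - 6) = -28 / 4 = -7
  v = 6 + (-7) = -1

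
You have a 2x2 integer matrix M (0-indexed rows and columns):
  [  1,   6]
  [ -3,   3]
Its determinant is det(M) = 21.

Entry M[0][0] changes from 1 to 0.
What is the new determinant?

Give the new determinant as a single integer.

det is linear in row 0: changing M[0][0] by delta changes det by delta * cofactor(0,0).
Cofactor C_00 = (-1)^(0+0) * minor(0,0) = 3
Entry delta = 0 - 1 = -1
Det delta = -1 * 3 = -3
New det = 21 + -3 = 18

Answer: 18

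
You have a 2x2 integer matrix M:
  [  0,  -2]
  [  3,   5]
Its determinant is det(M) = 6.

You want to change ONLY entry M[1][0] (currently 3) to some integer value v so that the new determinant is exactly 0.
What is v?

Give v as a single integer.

Answer: 0

Derivation:
det is linear in entry M[1][0]: det = old_det + (v - 3) * C_10
Cofactor C_10 = 2
Want det = 0: 6 + (v - 3) * 2 = 0
  (v - 3) = -6 / 2 = -3
  v = 3 + (-3) = 0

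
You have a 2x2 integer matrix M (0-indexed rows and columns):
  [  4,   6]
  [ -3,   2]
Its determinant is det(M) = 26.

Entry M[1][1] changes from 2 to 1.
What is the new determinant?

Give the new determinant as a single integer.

Answer: 22

Derivation:
det is linear in row 1: changing M[1][1] by delta changes det by delta * cofactor(1,1).
Cofactor C_11 = (-1)^(1+1) * minor(1,1) = 4
Entry delta = 1 - 2 = -1
Det delta = -1 * 4 = -4
New det = 26 + -4 = 22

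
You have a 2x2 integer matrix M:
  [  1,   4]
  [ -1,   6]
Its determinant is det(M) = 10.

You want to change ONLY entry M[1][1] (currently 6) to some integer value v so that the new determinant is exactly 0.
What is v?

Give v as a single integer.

Answer: -4

Derivation:
det is linear in entry M[1][1]: det = old_det + (v - 6) * C_11
Cofactor C_11 = 1
Want det = 0: 10 + (v - 6) * 1 = 0
  (v - 6) = -10 / 1 = -10
  v = 6 + (-10) = -4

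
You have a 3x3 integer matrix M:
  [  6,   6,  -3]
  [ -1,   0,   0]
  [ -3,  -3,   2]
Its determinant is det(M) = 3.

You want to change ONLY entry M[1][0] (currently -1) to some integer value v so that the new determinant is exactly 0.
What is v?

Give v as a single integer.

Answer: 0

Derivation:
det is linear in entry M[1][0]: det = old_det + (v - -1) * C_10
Cofactor C_10 = -3
Want det = 0: 3 + (v - -1) * -3 = 0
  (v - -1) = -3 / -3 = 1
  v = -1 + (1) = 0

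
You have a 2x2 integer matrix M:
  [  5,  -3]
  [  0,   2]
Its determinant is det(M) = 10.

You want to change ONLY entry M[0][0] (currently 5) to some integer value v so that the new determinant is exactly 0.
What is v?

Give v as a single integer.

Answer: 0

Derivation:
det is linear in entry M[0][0]: det = old_det + (v - 5) * C_00
Cofactor C_00 = 2
Want det = 0: 10 + (v - 5) * 2 = 0
  (v - 5) = -10 / 2 = -5
  v = 5 + (-5) = 0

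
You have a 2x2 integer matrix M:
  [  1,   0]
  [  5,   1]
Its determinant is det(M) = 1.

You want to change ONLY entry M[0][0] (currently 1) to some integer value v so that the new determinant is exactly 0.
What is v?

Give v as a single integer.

Answer: 0

Derivation:
det is linear in entry M[0][0]: det = old_det + (v - 1) * C_00
Cofactor C_00 = 1
Want det = 0: 1 + (v - 1) * 1 = 0
  (v - 1) = -1 / 1 = -1
  v = 1 + (-1) = 0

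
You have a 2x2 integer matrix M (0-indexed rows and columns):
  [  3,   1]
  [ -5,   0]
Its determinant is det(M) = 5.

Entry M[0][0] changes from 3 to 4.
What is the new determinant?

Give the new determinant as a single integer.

Answer: 5

Derivation:
det is linear in row 0: changing M[0][0] by delta changes det by delta * cofactor(0,0).
Cofactor C_00 = (-1)^(0+0) * minor(0,0) = 0
Entry delta = 4 - 3 = 1
Det delta = 1 * 0 = 0
New det = 5 + 0 = 5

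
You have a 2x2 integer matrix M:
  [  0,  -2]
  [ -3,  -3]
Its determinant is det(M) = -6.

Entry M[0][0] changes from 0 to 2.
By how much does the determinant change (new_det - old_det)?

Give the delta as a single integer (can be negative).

Answer: -6

Derivation:
Cofactor C_00 = -3
Entry delta = 2 - 0 = 2
Det delta = entry_delta * cofactor = 2 * -3 = -6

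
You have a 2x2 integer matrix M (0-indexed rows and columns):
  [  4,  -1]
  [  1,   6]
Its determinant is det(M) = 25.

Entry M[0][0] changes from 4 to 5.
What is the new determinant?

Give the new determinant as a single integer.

det is linear in row 0: changing M[0][0] by delta changes det by delta * cofactor(0,0).
Cofactor C_00 = (-1)^(0+0) * minor(0,0) = 6
Entry delta = 5 - 4 = 1
Det delta = 1 * 6 = 6
New det = 25 + 6 = 31

Answer: 31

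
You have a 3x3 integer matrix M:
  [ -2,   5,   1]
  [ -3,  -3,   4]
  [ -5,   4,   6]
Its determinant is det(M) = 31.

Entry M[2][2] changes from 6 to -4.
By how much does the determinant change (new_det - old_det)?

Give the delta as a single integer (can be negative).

Cofactor C_22 = 21
Entry delta = -4 - 6 = -10
Det delta = entry_delta * cofactor = -10 * 21 = -210

Answer: -210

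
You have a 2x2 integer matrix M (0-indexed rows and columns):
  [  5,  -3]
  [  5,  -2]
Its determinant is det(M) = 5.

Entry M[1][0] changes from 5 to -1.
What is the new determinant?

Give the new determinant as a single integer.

det is linear in row 1: changing M[1][0] by delta changes det by delta * cofactor(1,0).
Cofactor C_10 = (-1)^(1+0) * minor(1,0) = 3
Entry delta = -1 - 5 = -6
Det delta = -6 * 3 = -18
New det = 5 + -18 = -13

Answer: -13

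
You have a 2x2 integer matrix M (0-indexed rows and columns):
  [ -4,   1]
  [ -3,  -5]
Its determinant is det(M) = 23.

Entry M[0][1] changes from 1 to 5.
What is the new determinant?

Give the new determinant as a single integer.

det is linear in row 0: changing M[0][1] by delta changes det by delta * cofactor(0,1).
Cofactor C_01 = (-1)^(0+1) * minor(0,1) = 3
Entry delta = 5 - 1 = 4
Det delta = 4 * 3 = 12
New det = 23 + 12 = 35

Answer: 35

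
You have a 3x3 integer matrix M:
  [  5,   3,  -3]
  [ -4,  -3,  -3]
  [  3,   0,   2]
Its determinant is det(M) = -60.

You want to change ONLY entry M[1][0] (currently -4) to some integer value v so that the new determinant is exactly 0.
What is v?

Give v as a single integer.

Answer: -14

Derivation:
det is linear in entry M[1][0]: det = old_det + (v - -4) * C_10
Cofactor C_10 = -6
Want det = 0: -60 + (v - -4) * -6 = 0
  (v - -4) = 60 / -6 = -10
  v = -4 + (-10) = -14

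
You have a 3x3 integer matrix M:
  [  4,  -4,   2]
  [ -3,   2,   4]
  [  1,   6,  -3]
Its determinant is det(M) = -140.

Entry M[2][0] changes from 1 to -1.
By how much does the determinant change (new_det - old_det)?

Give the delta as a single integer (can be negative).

Cofactor C_20 = -20
Entry delta = -1 - 1 = -2
Det delta = entry_delta * cofactor = -2 * -20 = 40

Answer: 40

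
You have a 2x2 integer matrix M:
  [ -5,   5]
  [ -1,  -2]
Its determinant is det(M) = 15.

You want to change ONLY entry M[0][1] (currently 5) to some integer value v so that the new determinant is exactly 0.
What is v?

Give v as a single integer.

Answer: -10

Derivation:
det is linear in entry M[0][1]: det = old_det + (v - 5) * C_01
Cofactor C_01 = 1
Want det = 0: 15 + (v - 5) * 1 = 0
  (v - 5) = -15 / 1 = -15
  v = 5 + (-15) = -10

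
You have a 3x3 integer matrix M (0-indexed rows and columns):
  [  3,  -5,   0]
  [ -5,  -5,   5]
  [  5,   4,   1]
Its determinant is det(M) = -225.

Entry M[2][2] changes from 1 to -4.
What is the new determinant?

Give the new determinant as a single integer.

Answer: -25

Derivation:
det is linear in row 2: changing M[2][2] by delta changes det by delta * cofactor(2,2).
Cofactor C_22 = (-1)^(2+2) * minor(2,2) = -40
Entry delta = -4 - 1 = -5
Det delta = -5 * -40 = 200
New det = -225 + 200 = -25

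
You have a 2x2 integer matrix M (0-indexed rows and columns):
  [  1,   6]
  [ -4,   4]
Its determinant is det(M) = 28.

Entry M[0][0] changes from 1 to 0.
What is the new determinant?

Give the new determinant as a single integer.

det is linear in row 0: changing M[0][0] by delta changes det by delta * cofactor(0,0).
Cofactor C_00 = (-1)^(0+0) * minor(0,0) = 4
Entry delta = 0 - 1 = -1
Det delta = -1 * 4 = -4
New det = 28 + -4 = 24

Answer: 24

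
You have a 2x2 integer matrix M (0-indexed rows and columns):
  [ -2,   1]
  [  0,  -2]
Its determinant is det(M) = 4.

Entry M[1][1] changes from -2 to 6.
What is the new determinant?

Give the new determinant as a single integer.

det is linear in row 1: changing M[1][1] by delta changes det by delta * cofactor(1,1).
Cofactor C_11 = (-1)^(1+1) * minor(1,1) = -2
Entry delta = 6 - -2 = 8
Det delta = 8 * -2 = -16
New det = 4 + -16 = -12

Answer: -12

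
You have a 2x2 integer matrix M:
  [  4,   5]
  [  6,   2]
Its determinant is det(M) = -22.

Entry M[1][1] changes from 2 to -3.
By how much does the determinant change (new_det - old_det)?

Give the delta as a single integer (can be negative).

Cofactor C_11 = 4
Entry delta = -3 - 2 = -5
Det delta = entry_delta * cofactor = -5 * 4 = -20

Answer: -20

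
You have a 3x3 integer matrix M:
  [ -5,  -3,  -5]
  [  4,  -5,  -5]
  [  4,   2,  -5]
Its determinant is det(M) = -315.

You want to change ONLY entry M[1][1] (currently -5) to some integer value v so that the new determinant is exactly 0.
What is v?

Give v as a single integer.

det is linear in entry M[1][1]: det = old_det + (v - -5) * C_11
Cofactor C_11 = 45
Want det = 0: -315 + (v - -5) * 45 = 0
  (v - -5) = 315 / 45 = 7
  v = -5 + (7) = 2

Answer: 2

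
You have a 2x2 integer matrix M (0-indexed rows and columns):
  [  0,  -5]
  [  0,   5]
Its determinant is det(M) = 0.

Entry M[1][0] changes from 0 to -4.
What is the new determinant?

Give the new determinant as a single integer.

det is linear in row 1: changing M[1][0] by delta changes det by delta * cofactor(1,0).
Cofactor C_10 = (-1)^(1+0) * minor(1,0) = 5
Entry delta = -4 - 0 = -4
Det delta = -4 * 5 = -20
New det = 0 + -20 = -20

Answer: -20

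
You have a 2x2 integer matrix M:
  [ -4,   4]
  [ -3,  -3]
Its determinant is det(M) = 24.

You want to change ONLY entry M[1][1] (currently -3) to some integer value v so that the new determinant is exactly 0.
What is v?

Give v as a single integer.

det is linear in entry M[1][1]: det = old_det + (v - -3) * C_11
Cofactor C_11 = -4
Want det = 0: 24 + (v - -3) * -4 = 0
  (v - -3) = -24 / -4 = 6
  v = -3 + (6) = 3

Answer: 3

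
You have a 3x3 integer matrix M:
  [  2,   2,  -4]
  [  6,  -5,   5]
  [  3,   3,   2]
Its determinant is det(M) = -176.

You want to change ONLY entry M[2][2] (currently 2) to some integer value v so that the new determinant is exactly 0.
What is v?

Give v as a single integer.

det is linear in entry M[2][2]: det = old_det + (v - 2) * C_22
Cofactor C_22 = -22
Want det = 0: -176 + (v - 2) * -22 = 0
  (v - 2) = 176 / -22 = -8
  v = 2 + (-8) = -6

Answer: -6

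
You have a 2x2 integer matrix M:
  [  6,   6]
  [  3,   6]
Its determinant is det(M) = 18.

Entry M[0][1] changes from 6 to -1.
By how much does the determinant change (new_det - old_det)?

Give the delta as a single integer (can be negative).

Cofactor C_01 = -3
Entry delta = -1 - 6 = -7
Det delta = entry_delta * cofactor = -7 * -3 = 21

Answer: 21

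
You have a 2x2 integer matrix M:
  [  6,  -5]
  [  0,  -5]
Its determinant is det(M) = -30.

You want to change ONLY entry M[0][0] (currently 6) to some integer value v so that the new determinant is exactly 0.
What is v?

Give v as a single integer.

det is linear in entry M[0][0]: det = old_det + (v - 6) * C_00
Cofactor C_00 = -5
Want det = 0: -30 + (v - 6) * -5 = 0
  (v - 6) = 30 / -5 = -6
  v = 6 + (-6) = 0

Answer: 0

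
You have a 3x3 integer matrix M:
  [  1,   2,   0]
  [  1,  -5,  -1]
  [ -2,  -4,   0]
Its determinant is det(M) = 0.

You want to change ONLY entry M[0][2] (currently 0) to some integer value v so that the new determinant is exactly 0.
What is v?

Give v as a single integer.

Answer: 0

Derivation:
det is linear in entry M[0][2]: det = old_det + (v - 0) * C_02
Cofactor C_02 = -14
Want det = 0: 0 + (v - 0) * -14 = 0
  (v - 0) = 0 / -14 = 0
  v = 0 + (0) = 0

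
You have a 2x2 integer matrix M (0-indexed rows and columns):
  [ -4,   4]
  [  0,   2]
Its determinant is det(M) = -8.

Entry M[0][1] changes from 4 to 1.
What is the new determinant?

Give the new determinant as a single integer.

Answer: -8

Derivation:
det is linear in row 0: changing M[0][1] by delta changes det by delta * cofactor(0,1).
Cofactor C_01 = (-1)^(0+1) * minor(0,1) = 0
Entry delta = 1 - 4 = -3
Det delta = -3 * 0 = 0
New det = -8 + 0 = -8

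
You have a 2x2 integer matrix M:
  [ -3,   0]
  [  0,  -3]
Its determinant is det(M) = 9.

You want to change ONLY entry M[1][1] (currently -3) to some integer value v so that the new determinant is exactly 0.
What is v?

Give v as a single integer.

det is linear in entry M[1][1]: det = old_det + (v - -3) * C_11
Cofactor C_11 = -3
Want det = 0: 9 + (v - -3) * -3 = 0
  (v - -3) = -9 / -3 = 3
  v = -3 + (3) = 0

Answer: 0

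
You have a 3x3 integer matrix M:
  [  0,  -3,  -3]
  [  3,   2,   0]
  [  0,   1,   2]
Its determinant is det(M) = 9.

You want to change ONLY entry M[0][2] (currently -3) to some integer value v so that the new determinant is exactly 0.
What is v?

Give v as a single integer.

Answer: -6

Derivation:
det is linear in entry M[0][2]: det = old_det + (v - -3) * C_02
Cofactor C_02 = 3
Want det = 0: 9 + (v - -3) * 3 = 0
  (v - -3) = -9 / 3 = -3
  v = -3 + (-3) = -6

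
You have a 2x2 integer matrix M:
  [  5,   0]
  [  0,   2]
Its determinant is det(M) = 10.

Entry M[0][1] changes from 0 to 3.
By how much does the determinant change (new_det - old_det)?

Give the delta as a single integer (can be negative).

Answer: 0

Derivation:
Cofactor C_01 = 0
Entry delta = 3 - 0 = 3
Det delta = entry_delta * cofactor = 3 * 0 = 0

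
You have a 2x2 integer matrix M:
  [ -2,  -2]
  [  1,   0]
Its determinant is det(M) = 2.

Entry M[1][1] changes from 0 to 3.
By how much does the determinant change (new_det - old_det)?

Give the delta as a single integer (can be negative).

Answer: -6

Derivation:
Cofactor C_11 = -2
Entry delta = 3 - 0 = 3
Det delta = entry_delta * cofactor = 3 * -2 = -6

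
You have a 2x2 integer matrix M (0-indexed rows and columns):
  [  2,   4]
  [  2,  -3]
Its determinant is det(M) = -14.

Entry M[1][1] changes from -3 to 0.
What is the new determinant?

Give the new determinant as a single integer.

det is linear in row 1: changing M[1][1] by delta changes det by delta * cofactor(1,1).
Cofactor C_11 = (-1)^(1+1) * minor(1,1) = 2
Entry delta = 0 - -3 = 3
Det delta = 3 * 2 = 6
New det = -14 + 6 = -8

Answer: -8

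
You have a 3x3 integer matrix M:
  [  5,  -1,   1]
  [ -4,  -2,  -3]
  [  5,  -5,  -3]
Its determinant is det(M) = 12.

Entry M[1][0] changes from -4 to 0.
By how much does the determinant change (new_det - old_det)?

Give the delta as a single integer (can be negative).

Answer: -32

Derivation:
Cofactor C_10 = -8
Entry delta = 0 - -4 = 4
Det delta = entry_delta * cofactor = 4 * -8 = -32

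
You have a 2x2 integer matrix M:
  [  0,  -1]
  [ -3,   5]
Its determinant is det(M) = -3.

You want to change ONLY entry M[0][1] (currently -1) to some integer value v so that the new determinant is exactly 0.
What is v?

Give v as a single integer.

Answer: 0

Derivation:
det is linear in entry M[0][1]: det = old_det + (v - -1) * C_01
Cofactor C_01 = 3
Want det = 0: -3 + (v - -1) * 3 = 0
  (v - -1) = 3 / 3 = 1
  v = -1 + (1) = 0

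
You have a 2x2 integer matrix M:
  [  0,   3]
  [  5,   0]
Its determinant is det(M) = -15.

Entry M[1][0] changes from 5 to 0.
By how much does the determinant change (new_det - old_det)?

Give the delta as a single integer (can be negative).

Cofactor C_10 = -3
Entry delta = 0 - 5 = -5
Det delta = entry_delta * cofactor = -5 * -3 = 15

Answer: 15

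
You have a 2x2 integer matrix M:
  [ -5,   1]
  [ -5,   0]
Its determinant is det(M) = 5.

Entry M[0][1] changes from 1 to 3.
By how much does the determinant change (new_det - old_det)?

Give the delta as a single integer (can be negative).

Answer: 10

Derivation:
Cofactor C_01 = 5
Entry delta = 3 - 1 = 2
Det delta = entry_delta * cofactor = 2 * 5 = 10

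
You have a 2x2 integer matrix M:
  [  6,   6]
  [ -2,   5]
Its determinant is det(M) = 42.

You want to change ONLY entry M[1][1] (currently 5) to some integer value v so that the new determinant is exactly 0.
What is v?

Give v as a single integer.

det is linear in entry M[1][1]: det = old_det + (v - 5) * C_11
Cofactor C_11 = 6
Want det = 0: 42 + (v - 5) * 6 = 0
  (v - 5) = -42 / 6 = -7
  v = 5 + (-7) = -2

Answer: -2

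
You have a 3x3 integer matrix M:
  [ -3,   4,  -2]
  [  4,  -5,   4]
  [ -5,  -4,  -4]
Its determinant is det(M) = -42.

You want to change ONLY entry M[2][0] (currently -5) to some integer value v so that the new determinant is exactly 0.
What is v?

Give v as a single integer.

det is linear in entry M[2][0]: det = old_det + (v - -5) * C_20
Cofactor C_20 = 6
Want det = 0: -42 + (v - -5) * 6 = 0
  (v - -5) = 42 / 6 = 7
  v = -5 + (7) = 2

Answer: 2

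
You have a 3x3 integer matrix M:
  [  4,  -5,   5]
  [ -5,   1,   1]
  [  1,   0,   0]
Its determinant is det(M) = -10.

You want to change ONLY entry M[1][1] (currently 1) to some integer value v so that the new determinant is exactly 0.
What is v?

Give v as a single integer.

Answer: -1

Derivation:
det is linear in entry M[1][1]: det = old_det + (v - 1) * C_11
Cofactor C_11 = -5
Want det = 0: -10 + (v - 1) * -5 = 0
  (v - 1) = 10 / -5 = -2
  v = 1 + (-2) = -1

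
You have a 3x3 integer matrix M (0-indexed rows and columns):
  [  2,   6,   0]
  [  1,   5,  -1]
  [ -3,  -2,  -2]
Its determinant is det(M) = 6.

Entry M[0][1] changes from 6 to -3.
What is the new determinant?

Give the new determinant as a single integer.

Answer: -39

Derivation:
det is linear in row 0: changing M[0][1] by delta changes det by delta * cofactor(0,1).
Cofactor C_01 = (-1)^(0+1) * minor(0,1) = 5
Entry delta = -3 - 6 = -9
Det delta = -9 * 5 = -45
New det = 6 + -45 = -39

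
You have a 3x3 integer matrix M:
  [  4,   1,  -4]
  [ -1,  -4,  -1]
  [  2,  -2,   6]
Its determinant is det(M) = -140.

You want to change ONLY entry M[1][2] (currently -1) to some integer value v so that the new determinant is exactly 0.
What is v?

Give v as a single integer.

Answer: 13

Derivation:
det is linear in entry M[1][2]: det = old_det + (v - -1) * C_12
Cofactor C_12 = 10
Want det = 0: -140 + (v - -1) * 10 = 0
  (v - -1) = 140 / 10 = 14
  v = -1 + (14) = 13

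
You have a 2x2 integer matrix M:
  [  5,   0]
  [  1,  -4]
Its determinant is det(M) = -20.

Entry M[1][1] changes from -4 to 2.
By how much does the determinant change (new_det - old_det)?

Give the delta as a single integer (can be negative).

Answer: 30

Derivation:
Cofactor C_11 = 5
Entry delta = 2 - -4 = 6
Det delta = entry_delta * cofactor = 6 * 5 = 30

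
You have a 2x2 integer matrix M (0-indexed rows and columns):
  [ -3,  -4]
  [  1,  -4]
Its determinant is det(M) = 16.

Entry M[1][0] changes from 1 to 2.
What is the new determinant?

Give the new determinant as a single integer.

det is linear in row 1: changing M[1][0] by delta changes det by delta * cofactor(1,0).
Cofactor C_10 = (-1)^(1+0) * minor(1,0) = 4
Entry delta = 2 - 1 = 1
Det delta = 1 * 4 = 4
New det = 16 + 4 = 20

Answer: 20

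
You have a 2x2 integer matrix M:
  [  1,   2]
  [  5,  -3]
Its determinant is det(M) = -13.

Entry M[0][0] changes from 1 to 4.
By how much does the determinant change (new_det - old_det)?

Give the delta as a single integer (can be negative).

Answer: -9

Derivation:
Cofactor C_00 = -3
Entry delta = 4 - 1 = 3
Det delta = entry_delta * cofactor = 3 * -3 = -9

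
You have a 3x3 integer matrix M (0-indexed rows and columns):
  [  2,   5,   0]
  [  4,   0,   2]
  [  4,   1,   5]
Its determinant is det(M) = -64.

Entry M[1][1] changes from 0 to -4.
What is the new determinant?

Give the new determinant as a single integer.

Answer: -104

Derivation:
det is linear in row 1: changing M[1][1] by delta changes det by delta * cofactor(1,1).
Cofactor C_11 = (-1)^(1+1) * minor(1,1) = 10
Entry delta = -4 - 0 = -4
Det delta = -4 * 10 = -40
New det = -64 + -40 = -104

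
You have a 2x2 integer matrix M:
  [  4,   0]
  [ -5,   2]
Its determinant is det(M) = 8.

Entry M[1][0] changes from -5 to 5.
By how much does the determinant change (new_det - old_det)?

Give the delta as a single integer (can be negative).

Cofactor C_10 = 0
Entry delta = 5 - -5 = 10
Det delta = entry_delta * cofactor = 10 * 0 = 0

Answer: 0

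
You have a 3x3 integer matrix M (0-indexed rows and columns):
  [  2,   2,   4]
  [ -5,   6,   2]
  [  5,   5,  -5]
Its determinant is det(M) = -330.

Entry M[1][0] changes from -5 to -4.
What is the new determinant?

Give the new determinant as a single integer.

Answer: -300

Derivation:
det is linear in row 1: changing M[1][0] by delta changes det by delta * cofactor(1,0).
Cofactor C_10 = (-1)^(1+0) * minor(1,0) = 30
Entry delta = -4 - -5 = 1
Det delta = 1 * 30 = 30
New det = -330 + 30 = -300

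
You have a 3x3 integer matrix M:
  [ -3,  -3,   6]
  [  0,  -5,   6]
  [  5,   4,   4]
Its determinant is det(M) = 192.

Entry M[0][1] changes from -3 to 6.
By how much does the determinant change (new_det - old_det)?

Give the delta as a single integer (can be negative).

Answer: 270

Derivation:
Cofactor C_01 = 30
Entry delta = 6 - -3 = 9
Det delta = entry_delta * cofactor = 9 * 30 = 270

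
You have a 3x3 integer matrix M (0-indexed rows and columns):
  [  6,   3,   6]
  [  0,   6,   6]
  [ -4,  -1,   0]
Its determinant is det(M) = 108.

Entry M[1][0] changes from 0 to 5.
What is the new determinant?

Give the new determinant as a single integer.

Answer: 78

Derivation:
det is linear in row 1: changing M[1][0] by delta changes det by delta * cofactor(1,0).
Cofactor C_10 = (-1)^(1+0) * minor(1,0) = -6
Entry delta = 5 - 0 = 5
Det delta = 5 * -6 = -30
New det = 108 + -30 = 78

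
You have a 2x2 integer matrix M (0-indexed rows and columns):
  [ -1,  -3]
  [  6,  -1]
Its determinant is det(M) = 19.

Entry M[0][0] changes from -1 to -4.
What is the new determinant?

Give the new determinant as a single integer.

det is linear in row 0: changing M[0][0] by delta changes det by delta * cofactor(0,0).
Cofactor C_00 = (-1)^(0+0) * minor(0,0) = -1
Entry delta = -4 - -1 = -3
Det delta = -3 * -1 = 3
New det = 19 + 3 = 22

Answer: 22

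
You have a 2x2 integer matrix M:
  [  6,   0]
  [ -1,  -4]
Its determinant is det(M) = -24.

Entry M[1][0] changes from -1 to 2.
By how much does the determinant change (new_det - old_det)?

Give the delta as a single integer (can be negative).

Answer: 0

Derivation:
Cofactor C_10 = 0
Entry delta = 2 - -1 = 3
Det delta = entry_delta * cofactor = 3 * 0 = 0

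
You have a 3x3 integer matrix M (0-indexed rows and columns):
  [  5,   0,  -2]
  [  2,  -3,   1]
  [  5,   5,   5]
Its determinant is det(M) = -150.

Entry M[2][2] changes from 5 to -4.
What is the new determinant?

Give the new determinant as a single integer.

det is linear in row 2: changing M[2][2] by delta changes det by delta * cofactor(2,2).
Cofactor C_22 = (-1)^(2+2) * minor(2,2) = -15
Entry delta = -4 - 5 = -9
Det delta = -9 * -15 = 135
New det = -150 + 135 = -15

Answer: -15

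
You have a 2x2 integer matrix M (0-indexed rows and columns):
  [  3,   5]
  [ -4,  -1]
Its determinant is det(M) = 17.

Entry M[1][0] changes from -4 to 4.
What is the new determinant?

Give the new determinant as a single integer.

Answer: -23

Derivation:
det is linear in row 1: changing M[1][0] by delta changes det by delta * cofactor(1,0).
Cofactor C_10 = (-1)^(1+0) * minor(1,0) = -5
Entry delta = 4 - -4 = 8
Det delta = 8 * -5 = -40
New det = 17 + -40 = -23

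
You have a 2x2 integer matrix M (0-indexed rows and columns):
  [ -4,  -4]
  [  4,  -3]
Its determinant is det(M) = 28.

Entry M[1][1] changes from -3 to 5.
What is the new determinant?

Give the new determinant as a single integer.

det is linear in row 1: changing M[1][1] by delta changes det by delta * cofactor(1,1).
Cofactor C_11 = (-1)^(1+1) * minor(1,1) = -4
Entry delta = 5 - -3 = 8
Det delta = 8 * -4 = -32
New det = 28 + -32 = -4

Answer: -4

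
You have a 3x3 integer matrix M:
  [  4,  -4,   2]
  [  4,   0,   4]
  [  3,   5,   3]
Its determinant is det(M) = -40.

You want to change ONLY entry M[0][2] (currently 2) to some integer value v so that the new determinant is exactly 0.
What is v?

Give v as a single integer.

Answer: 4

Derivation:
det is linear in entry M[0][2]: det = old_det + (v - 2) * C_02
Cofactor C_02 = 20
Want det = 0: -40 + (v - 2) * 20 = 0
  (v - 2) = 40 / 20 = 2
  v = 2 + (2) = 4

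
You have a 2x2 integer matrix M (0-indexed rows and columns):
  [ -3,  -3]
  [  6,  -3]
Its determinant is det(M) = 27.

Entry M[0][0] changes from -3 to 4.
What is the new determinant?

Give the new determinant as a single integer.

det is linear in row 0: changing M[0][0] by delta changes det by delta * cofactor(0,0).
Cofactor C_00 = (-1)^(0+0) * minor(0,0) = -3
Entry delta = 4 - -3 = 7
Det delta = 7 * -3 = -21
New det = 27 + -21 = 6

Answer: 6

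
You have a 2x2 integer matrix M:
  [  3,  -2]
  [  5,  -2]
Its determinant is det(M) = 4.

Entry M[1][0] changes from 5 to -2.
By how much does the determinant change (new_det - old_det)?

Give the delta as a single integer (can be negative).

Cofactor C_10 = 2
Entry delta = -2 - 5 = -7
Det delta = entry_delta * cofactor = -7 * 2 = -14

Answer: -14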